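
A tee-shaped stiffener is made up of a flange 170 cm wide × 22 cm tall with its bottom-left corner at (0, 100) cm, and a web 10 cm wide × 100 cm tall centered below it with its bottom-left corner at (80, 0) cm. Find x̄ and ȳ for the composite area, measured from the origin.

x̄ = 85.00 cm, ȳ = 98.13 cm

Part | A | x̄ᵢ | ȳᵢ | A·x̄ᵢ | A·ȳᵢ
web | 1000.00 | 85.00 | 50.00 | 85000.00 | 50000.00
flange | 3740.00 | 85.00 | 111.00 | 317900.00 | 415140.00
Σ | 4740.00 |  |  | 402900.00 | 465140.00
x̄ = 402900.00 / 4740.00 = 85.00 cm
ȳ = 465140.00 / 4740.00 = 98.13 cm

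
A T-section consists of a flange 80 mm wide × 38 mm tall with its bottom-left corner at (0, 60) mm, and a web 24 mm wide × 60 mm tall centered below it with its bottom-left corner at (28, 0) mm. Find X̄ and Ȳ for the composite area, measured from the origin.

X̄ = 40.00 mm, Ȳ = 63.25 mm

web: A = 24 × 60 = 1440.00, centroid at (40.00, 30.00).
flange: A = 80 × 38 = 3040.00, centroid at (40.00, 79.00).
ΣA = 4480.00 mm², ΣAX̄ = 179200.00 mm³, ΣAȲ = 283360.00 mm³.
X̄ = 179200.00/4480.00 = 40.00 mm; Ȳ = 283360.00/4480.00 = 63.25 mm.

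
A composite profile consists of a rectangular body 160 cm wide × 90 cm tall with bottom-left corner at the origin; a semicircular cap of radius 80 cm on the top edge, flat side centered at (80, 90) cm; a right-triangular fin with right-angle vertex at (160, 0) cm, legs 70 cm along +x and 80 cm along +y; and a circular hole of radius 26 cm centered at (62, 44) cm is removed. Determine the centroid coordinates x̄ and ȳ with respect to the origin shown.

Part | A | x̄ᵢ | ȳᵢ | A·x̄ᵢ | A·ȳᵢ
rectangular body | 14400.00 | 80.00 | 45.00 | 1152000.00 | 648000.00
semicircular top | 10053.10 | 80.00 | 123.95 | 804247.72 | 1246112.02
triangular fin | 2800.00 | 183.33 | 26.67 | 513333.33 | 74666.67
hole | -2123.72 | 62.00 | 44.00 | -131670.43 | -93443.53
Σ | 25129.38 |  |  | 2337910.62 | 1875335.15
x̄ = 2337910.62 / 25129.38 = 93.03 cm
ȳ = 1875335.15 / 25129.38 = 74.63 cm

x̄ = 93.03 cm, ȳ = 74.63 cm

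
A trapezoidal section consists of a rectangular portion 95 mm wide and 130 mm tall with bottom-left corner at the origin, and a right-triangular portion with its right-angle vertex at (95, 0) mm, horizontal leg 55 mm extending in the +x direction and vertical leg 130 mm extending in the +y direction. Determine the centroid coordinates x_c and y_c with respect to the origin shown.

x_c = 62.28 mm, y_c = 60.14 mm

Part | A | x̄ᵢ | ȳᵢ | A·x̄ᵢ | A·ȳᵢ
rectangular portion | 12350.00 | 47.50 | 65.00 | 586625.00 | 802750.00
triangular portion | 3575.00 | 113.33 | 43.33 | 405166.67 | 154916.67
Σ | 15925.00 |  |  | 991791.67 | 957666.67
x_c = 991791.67 / 15925.00 = 62.28 mm
y_c = 957666.67 / 15925.00 = 60.14 mm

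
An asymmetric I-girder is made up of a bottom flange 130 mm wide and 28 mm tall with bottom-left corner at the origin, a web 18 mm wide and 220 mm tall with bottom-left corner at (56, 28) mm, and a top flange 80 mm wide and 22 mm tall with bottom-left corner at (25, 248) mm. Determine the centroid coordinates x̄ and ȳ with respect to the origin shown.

x̄ = 65.00 mm, ȳ = 112.53 mm

Part | A | x̄ᵢ | ȳᵢ | A·x̄ᵢ | A·ȳᵢ
bottom flange | 3640.00 | 65.00 | 14.00 | 236600.00 | 50960.00
web | 3960.00 | 65.00 | 138.00 | 257400.00 | 546480.00
top flange | 1760.00 | 65.00 | 259.00 | 114400.00 | 455840.00
Σ | 9360.00 |  |  | 608400.00 | 1053280.00
x̄ = 608400.00 / 9360.00 = 65.00 mm
ȳ = 1053280.00 / 9360.00 = 112.53 mm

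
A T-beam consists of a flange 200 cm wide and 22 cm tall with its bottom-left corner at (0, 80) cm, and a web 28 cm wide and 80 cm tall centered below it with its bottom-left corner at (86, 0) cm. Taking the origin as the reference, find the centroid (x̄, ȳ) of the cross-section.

Part | A | x̄ᵢ | ȳᵢ | A·x̄ᵢ | A·ȳᵢ
web | 2240.00 | 100.00 | 40.00 | 224000.00 | 89600.00
flange | 4400.00 | 100.00 | 91.00 | 440000.00 | 400400.00
Σ | 6640.00 |  |  | 664000.00 | 490000.00
x̄ = 664000.00 / 6640.00 = 100.00 cm
ȳ = 490000.00 / 6640.00 = 73.80 cm

x̄ = 100.00 cm, ȳ = 73.80 cm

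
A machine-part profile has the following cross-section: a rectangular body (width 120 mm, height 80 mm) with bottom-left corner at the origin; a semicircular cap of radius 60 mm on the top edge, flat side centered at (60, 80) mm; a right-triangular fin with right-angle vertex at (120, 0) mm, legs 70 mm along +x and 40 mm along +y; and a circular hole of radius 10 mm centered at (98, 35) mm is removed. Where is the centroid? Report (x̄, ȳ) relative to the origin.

rectangular body: A = 120 × 80 = 9600.00, centroid at (60.00, 40.00).
semicircular top: A = ½π·60² = 5654.87, centroid at (60.00, 105.46).
triangular fin: A = ½·70·40 = 1400.00, centroid at (143.33, 13.33).
hole: A = −π·10² = -314.16, centroid at (98.00, 35.00).
ΣA = 16340.71 mm²
ΣAx̄ = (9600.00)(60.00) + (5654.87)(60.00) + (1400.00)(143.33) + (-314.16)(98.00) = 1085171.07 mm³
ΣAȳ = (9600.00)(40.00) + (5654.87)(105.46) + (1400.00)(13.33) + (-314.16)(35.00) = 988060.43 mm³
x̄ = 1085171.07 / 16340.71 = 66.41 mm
ȳ = 988060.43 / 16340.71 = 60.47 mm

x̄ = 66.41 mm, ȳ = 60.47 mm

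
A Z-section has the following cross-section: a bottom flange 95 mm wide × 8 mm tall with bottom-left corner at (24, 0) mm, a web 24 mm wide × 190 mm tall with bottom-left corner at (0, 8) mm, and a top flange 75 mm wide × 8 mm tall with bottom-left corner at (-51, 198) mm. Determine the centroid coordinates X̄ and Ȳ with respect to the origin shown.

X̄ = 17.05 mm, Ȳ = 100.32 mm

bottom flange: A = 95 × 8 = 760.00, centroid at (71.50, 4.00).
web: A = 24 × 190 = 4560.00, centroid at (12.00, 103.00).
top flange: A = 75 × 8 = 600.00, centroid at (-13.50, 202.00).
ΣA = 5920.00 mm², ΣAX̄ = 100960.00 mm³, ΣAȲ = 593920.00 mm³.
X̄ = 100960.00/5920.00 = 17.05 mm; Ȳ = 593920.00/5920.00 = 100.32 mm.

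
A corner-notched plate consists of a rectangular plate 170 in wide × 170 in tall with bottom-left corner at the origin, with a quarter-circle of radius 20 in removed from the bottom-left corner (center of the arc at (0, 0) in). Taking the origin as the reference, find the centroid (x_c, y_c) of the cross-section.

x_c = 85.84 in, y_c = 85.84 in

plate: A = 170 × 170 = 28900.00, centroid at (85.00, 85.00).
removed quarter-circle: A = −¼π·20² = -314.16, centroid at (8.49, 8.49).
ΣA = 28585.84 in², ΣAx_c = 2453833.33 in³, ΣAy_c = 2453833.33 in³.
x_c = 2453833.33/28585.84 = 85.84 in; y_c = 2453833.33/28585.84 = 85.84 in.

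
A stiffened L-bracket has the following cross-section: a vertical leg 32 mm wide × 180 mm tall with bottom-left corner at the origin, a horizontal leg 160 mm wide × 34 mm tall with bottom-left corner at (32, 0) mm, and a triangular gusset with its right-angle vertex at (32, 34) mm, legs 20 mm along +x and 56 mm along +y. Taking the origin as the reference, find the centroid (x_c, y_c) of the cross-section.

x_c = 61.49 mm, y_c = 54.45 mm

vertical leg: A = 32 × 180 = 5760.00, centroid at (16.00, 90.00).
horizontal leg: A = 160 × 34 = 5440.00, centroid at (112.00, 17.00).
gusset: A = ½·20·56 = 560.00, centroid at (38.67, 52.67).
ΣA = 11760.00 mm²
ΣAx_c = (5760.00)(16.00) + (5440.00)(112.00) + (560.00)(38.67) = 723093.33 mm³
ΣAy_c = (5760.00)(90.00) + (5440.00)(17.00) + (560.00)(52.67) = 640373.33 mm³
x_c = 723093.33 / 11760.00 = 61.49 mm
y_c = 640373.33 / 11760.00 = 54.45 mm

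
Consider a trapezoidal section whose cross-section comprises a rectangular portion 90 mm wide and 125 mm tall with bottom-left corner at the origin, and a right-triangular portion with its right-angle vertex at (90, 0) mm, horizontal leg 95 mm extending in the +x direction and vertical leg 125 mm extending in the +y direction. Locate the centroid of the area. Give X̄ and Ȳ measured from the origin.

X̄ = 71.48 mm, Ȳ = 55.30 mm

Part | A | x̄ᵢ | ȳᵢ | A·x̄ᵢ | A·ȳᵢ
rectangular portion | 11250.00 | 45.00 | 62.50 | 506250.00 | 703125.00
triangular portion | 5937.50 | 121.67 | 41.67 | 722395.83 | 247395.83
Σ | 17187.50 |  |  | 1228645.83 | 950520.83
X̄ = 1228645.83 / 17187.50 = 71.48 mm
Ȳ = 950520.83 / 17187.50 = 55.30 mm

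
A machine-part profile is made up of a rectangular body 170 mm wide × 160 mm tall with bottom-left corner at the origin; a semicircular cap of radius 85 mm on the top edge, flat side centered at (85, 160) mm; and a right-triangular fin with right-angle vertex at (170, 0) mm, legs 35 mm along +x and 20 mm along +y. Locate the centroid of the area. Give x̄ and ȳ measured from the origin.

rectangular body: A = 170 × 160 = 27200.00, centroid at (85.00, 80.00).
semicircular top: A = ½π·85² = 11349.00, centroid at (85.00, 196.08).
triangular fin: A = ½·35·20 = 350.00, centroid at (181.67, 6.67).
ΣA = 38899.00 mm², ΣAx̄ = 3340248.63 mm³, ΣAȳ = 4403590.55 mm³.
x̄ = 3340248.63/38899.00 = 85.87 mm; ȳ = 4403590.55/38899.00 = 113.21 mm.

x̄ = 85.87 mm, ȳ = 113.21 mm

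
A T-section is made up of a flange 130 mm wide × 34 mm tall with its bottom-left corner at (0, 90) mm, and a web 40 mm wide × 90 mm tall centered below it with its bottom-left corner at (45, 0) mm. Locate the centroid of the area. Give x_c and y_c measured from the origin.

Part | A | x̄ᵢ | ȳᵢ | A·x̄ᵢ | A·ȳᵢ
web | 3600.00 | 65.00 | 45.00 | 234000.00 | 162000.00
flange | 4420.00 | 65.00 | 107.00 | 287300.00 | 472940.00
Σ | 8020.00 |  |  | 521300.00 | 634940.00
x_c = 521300.00 / 8020.00 = 65.00 mm
y_c = 634940.00 / 8020.00 = 79.17 mm

x_c = 65.00 mm, y_c = 79.17 mm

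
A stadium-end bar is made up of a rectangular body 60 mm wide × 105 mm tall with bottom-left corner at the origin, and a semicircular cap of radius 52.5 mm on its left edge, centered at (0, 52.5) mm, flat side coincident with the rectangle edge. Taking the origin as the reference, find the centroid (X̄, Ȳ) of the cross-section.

X̄ = 8.71 mm, Ȳ = 52.50 mm

rectangular body: A = 60 × 105 = 6300.00, centroid at (30.00, 52.50).
semicircular end: A = ½π·52.5² = 4329.51, centroid at (-22.28, 52.50).
ΣA = 10629.51 mm², ΣAX̄ = 92531.25 mm³, ΣAȲ = 558049.14 mm³.
X̄ = 92531.25/10629.51 = 8.71 mm; Ȳ = 558049.14/10629.51 = 52.50 mm.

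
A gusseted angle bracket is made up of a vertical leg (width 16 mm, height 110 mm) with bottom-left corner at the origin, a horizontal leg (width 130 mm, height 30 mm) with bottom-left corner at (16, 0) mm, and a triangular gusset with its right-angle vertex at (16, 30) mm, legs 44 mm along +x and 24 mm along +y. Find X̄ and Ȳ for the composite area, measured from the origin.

X̄ = 55.94 mm, Ȳ = 28.34 mm

vertical leg: A = 16 × 110 = 1760.00, centroid at (8.00, 55.00).
horizontal leg: A = 130 × 30 = 3900.00, centroid at (81.00, 15.00).
gusset: A = ½·44·24 = 528.00, centroid at (30.67, 38.00).
ΣA = 6188.00 mm², ΣAX̄ = 346172.00 mm³, ΣAȲ = 175364.00 mm³.
X̄ = 346172.00/6188.00 = 55.94 mm; Ȳ = 175364.00/6188.00 = 28.34 mm.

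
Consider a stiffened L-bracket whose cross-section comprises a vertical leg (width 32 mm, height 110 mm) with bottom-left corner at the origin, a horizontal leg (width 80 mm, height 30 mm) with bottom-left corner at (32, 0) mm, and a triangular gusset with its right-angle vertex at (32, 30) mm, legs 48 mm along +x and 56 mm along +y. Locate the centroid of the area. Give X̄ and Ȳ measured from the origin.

Part | A | x̄ᵢ | ȳᵢ | A·x̄ᵢ | A·ȳᵢ
vertical leg | 3520.00 | 16.00 | 55.00 | 56320.00 | 193600.00
horizontal leg | 2400.00 | 72.00 | 15.00 | 172800.00 | 36000.00
gusset | 1344.00 | 48.00 | 48.67 | 64512.00 | 65408.00
Σ | 7264.00 |  |  | 293632.00 | 295008.00
X̄ = 293632.00 / 7264.00 = 40.42 mm
Ȳ = 295008.00 / 7264.00 = 40.61 mm

X̄ = 40.42 mm, Ȳ = 40.61 mm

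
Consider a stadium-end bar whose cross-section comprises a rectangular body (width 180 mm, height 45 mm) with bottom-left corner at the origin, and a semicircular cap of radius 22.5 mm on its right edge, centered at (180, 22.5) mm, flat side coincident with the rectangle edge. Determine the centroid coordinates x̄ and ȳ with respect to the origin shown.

rectangular body: A = 180 × 45 = 8100.00, centroid at (90.00, 22.50).
semicircular end: A = ½π·22.5² = 795.22, centroid at (189.55, 22.50).
ΣA = 8895.22 mm², ΣAx̄ = 879732.57 mm³, ΣAȳ = 200142.35 mm³.
x̄ = 879732.57/8895.22 = 98.90 mm; ȳ = 200142.35/8895.22 = 22.50 mm.

x̄ = 98.90 mm, ȳ = 22.50 mm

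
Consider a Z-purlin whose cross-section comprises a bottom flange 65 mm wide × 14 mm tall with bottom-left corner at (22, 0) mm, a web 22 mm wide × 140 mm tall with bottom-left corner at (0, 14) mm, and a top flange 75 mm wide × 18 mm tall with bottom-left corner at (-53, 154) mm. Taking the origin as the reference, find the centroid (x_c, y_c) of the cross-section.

Part | A | x̄ᵢ | ȳᵢ | A·x̄ᵢ | A·ȳᵢ
bottom flange | 910.00 | 54.50 | 7.00 | 49595.00 | 6370.00
web | 3080.00 | 11.00 | 84.00 | 33880.00 | 258720.00
top flange | 1350.00 | -15.50 | 163.00 | -20925.00 | 220050.00
Σ | 5340.00 |  |  | 62550.00 | 485140.00
x_c = 62550.00 / 5340.00 = 11.71 mm
y_c = 485140.00 / 5340.00 = 90.85 mm

x_c = 11.71 mm, y_c = 90.85 mm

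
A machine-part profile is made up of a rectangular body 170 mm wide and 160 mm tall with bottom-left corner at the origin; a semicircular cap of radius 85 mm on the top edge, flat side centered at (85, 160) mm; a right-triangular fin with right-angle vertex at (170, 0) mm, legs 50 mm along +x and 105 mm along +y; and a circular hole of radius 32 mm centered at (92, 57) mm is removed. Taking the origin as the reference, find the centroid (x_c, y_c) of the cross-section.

rectangular body: A = 170 × 160 = 27200.00, centroid at (85.00, 80.00).
semicircular top: A = ½π·85² = 11349.00, centroid at (85.00, 196.08).
triangular fin: A = ½·50·105 = 2625.00, centroid at (186.67, 35.00).
hole: A = −π·32² = -3216.99, centroid at (92.00, 57.00).
ΣA = 37957.01 mm², ΣAx_c = 3470702.13 mm³, ΣAy_c = 4309763.74 mm³.
x_c = 3470702.13/37957.01 = 91.44 mm; y_c = 4309763.74/37957.01 = 113.54 mm.

x_c = 91.44 mm, y_c = 113.54 mm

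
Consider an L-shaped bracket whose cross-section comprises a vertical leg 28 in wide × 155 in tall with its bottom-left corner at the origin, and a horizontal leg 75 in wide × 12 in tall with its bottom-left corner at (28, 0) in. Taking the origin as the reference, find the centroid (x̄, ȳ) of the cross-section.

x̄ = 22.85 in, ȳ = 65.22 in

vertical leg: A = 28 × 155 = 4340.00, centroid at (14.00, 77.50).
horizontal leg: A = 75 × 12 = 900.00, centroid at (65.50, 6.00).
ΣA = 5240.00 in², ΣAx̄ = 119710.00 in³, ΣAȳ = 341750.00 in³.
x̄ = 119710.00/5240.00 = 22.85 in; ȳ = 341750.00/5240.00 = 65.22 in.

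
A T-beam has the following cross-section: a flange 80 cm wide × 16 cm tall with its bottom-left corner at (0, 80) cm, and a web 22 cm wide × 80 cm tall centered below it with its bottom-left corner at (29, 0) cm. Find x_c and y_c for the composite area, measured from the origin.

x_c = 40.00 cm, y_c = 60.21 cm

Part | A | x̄ᵢ | ȳᵢ | A·x̄ᵢ | A·ȳᵢ
web | 1760.00 | 40.00 | 40.00 | 70400.00 | 70400.00
flange | 1280.00 | 40.00 | 88.00 | 51200.00 | 112640.00
Σ | 3040.00 |  |  | 121600.00 | 183040.00
x_c = 121600.00 / 3040.00 = 40.00 cm
y_c = 183040.00 / 3040.00 = 60.21 cm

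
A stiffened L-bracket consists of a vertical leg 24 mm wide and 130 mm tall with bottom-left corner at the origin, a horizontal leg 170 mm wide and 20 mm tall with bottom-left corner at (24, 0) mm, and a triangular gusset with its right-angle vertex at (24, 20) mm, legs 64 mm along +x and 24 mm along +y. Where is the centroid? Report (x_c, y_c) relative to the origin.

x_c = 60.77 mm, y_c = 35.44 mm

Part | A | x̄ᵢ | ȳᵢ | A·x̄ᵢ | A·ȳᵢ
vertical leg | 3120.00 | 12.00 | 65.00 | 37440.00 | 202800.00
horizontal leg | 3400.00 | 109.00 | 10.00 | 370600.00 | 34000.00
gusset | 768.00 | 45.33 | 28.00 | 34816.00 | 21504.00
Σ | 7288.00 |  |  | 442856.00 | 258304.00
x_c = 442856.00 / 7288.00 = 60.77 mm
y_c = 258304.00 / 7288.00 = 35.44 mm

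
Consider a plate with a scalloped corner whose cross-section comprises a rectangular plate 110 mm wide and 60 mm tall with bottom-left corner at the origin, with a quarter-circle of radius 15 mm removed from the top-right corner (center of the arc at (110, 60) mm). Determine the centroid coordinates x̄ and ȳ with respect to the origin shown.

x̄ = 53.66 mm, ȳ = 29.35 mm

plate: A = 110 × 60 = 6600.00, centroid at (55.00, 30.00).
removed quarter-circle: A = −¼π·15² = -176.71, centroid at (103.63, 53.63).
ΣA = 6423.29 mm²
ΣAx̄ = (6600.00)(55.00) + (-176.71)(103.63) = 344686.40 mm³
ΣAȳ = (6600.00)(30.00) + (-176.71)(53.63) = 188522.12 mm³
x̄ = 344686.40 / 6423.29 = 53.66 mm
ȳ = 188522.12 / 6423.29 = 29.35 mm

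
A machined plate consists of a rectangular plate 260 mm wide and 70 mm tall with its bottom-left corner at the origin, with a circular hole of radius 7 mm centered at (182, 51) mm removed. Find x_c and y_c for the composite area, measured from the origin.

plate: A = 260 × 70 = 18200.00, centroid at (130.00, 35.00).
hole: A = −π·7² = -153.94, centroid at (182.00, 51.00).
ΣA = 18046.06 mm², ΣAx_c = 2337983.28 mm³, ΣAy_c = 629149.16 mm³.
x_c = 2337983.28/18046.06 = 129.56 mm; y_c = 629149.16/18046.06 = 34.86 mm.

x_c = 129.56 mm, y_c = 34.86 mm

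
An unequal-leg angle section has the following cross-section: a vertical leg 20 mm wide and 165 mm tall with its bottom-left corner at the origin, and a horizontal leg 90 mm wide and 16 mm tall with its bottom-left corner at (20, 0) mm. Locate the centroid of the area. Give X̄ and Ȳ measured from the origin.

Part | A | x̄ᵢ | ȳᵢ | A·x̄ᵢ | A·ȳᵢ
vertical leg | 3300.00 | 10.00 | 82.50 | 33000.00 | 272250.00
horizontal leg | 1440.00 | 65.00 | 8.00 | 93600.00 | 11520.00
Σ | 4740.00 |  |  | 126600.00 | 283770.00
X̄ = 126600.00 / 4740.00 = 26.71 mm
Ȳ = 283770.00 / 4740.00 = 59.87 mm

X̄ = 26.71 mm, Ȳ = 59.87 mm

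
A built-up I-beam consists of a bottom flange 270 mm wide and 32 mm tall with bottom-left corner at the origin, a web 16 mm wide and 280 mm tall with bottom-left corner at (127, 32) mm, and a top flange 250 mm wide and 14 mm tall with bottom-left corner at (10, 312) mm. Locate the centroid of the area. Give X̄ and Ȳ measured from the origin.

X̄ = 135.00 mm, Ȳ = 121.86 mm

bottom flange: A = 270 × 32 = 8640.00, centroid at (135.00, 16.00).
web: A = 16 × 280 = 4480.00, centroid at (135.00, 172.00).
top flange: A = 250 × 14 = 3500.00, centroid at (135.00, 319.00).
ΣA = 16620.00 mm², ΣAX̄ = 2243700.00 mm³, ΣAȲ = 2025300.00 mm³.
X̄ = 2243700.00/16620.00 = 135.00 mm; Ȳ = 2025300.00/16620.00 = 121.86 mm.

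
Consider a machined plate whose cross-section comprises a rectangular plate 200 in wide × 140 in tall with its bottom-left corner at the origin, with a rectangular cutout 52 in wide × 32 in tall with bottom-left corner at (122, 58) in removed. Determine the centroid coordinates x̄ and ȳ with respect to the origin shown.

plate: A = 200 × 140 = 28000.00, centroid at (100.00, 70.00).
hole: A = −(52 × 32) = -1664.00, centroid at (148.00, 74.00).
ΣA = 26336.00 in², ΣAx̄ = 2553728.00 in³, ΣAȳ = 1836864.00 in³.
x̄ = 2553728.00/26336.00 = 96.97 in; ȳ = 1836864.00/26336.00 = 69.75 in.

x̄ = 96.97 in, ȳ = 69.75 in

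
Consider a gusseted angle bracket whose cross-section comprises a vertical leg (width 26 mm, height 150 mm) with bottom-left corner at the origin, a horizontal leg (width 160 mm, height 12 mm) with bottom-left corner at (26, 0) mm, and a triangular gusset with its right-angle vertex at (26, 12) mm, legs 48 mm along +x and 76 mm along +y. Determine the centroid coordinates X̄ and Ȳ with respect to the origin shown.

X̄ = 43.28 mm, Ȳ = 48.68 mm

Part | A | x̄ᵢ | ȳᵢ | A·x̄ᵢ | A·ȳᵢ
vertical leg | 3900.00 | 13.00 | 75.00 | 50700.00 | 292500.00
horizontal leg | 1920.00 | 106.00 | 6.00 | 203520.00 | 11520.00
gusset | 1824.00 | 42.00 | 37.33 | 76608.00 | 68096.00
Σ | 7644.00 |  |  | 330828.00 | 372116.00
X̄ = 330828.00 / 7644.00 = 43.28 mm
Ȳ = 372116.00 / 7644.00 = 48.68 mm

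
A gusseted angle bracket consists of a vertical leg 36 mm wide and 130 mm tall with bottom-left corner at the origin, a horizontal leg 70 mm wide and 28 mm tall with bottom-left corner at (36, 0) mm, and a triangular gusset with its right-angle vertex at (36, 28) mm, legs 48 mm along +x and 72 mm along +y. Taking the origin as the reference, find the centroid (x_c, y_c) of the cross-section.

x_c = 37.43 mm, y_c = 50.37 mm

vertical leg: A = 36 × 130 = 4680.00, centroid at (18.00, 65.00).
horizontal leg: A = 70 × 28 = 1960.00, centroid at (71.00, 14.00).
gusset: A = ½·48·72 = 1728.00, centroid at (52.00, 52.00).
ΣA = 8368.00 mm²
ΣAx_c = (4680.00)(18.00) + (1960.00)(71.00) + (1728.00)(52.00) = 313256.00 mm³
ΣAy_c = (4680.00)(65.00) + (1960.00)(14.00) + (1728.00)(52.00) = 421496.00 mm³
x_c = 313256.00 / 8368.00 = 37.43 mm
y_c = 421496.00 / 8368.00 = 50.37 mm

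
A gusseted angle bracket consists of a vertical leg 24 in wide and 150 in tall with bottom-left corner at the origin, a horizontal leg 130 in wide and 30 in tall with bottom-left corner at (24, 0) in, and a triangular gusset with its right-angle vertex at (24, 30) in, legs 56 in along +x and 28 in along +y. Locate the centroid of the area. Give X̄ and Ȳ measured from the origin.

vertical leg: A = 24 × 150 = 3600.00, centroid at (12.00, 75.00).
horizontal leg: A = 130 × 30 = 3900.00, centroid at (89.00, 15.00).
gusset: A = ½·56·28 = 784.00, centroid at (42.67, 39.33).
ΣA = 8284.00 in²
ΣAX̄ = (3600.00)(12.00) + (3900.00)(89.00) + (784.00)(42.67) = 423750.67 in³
ΣAȲ = (3600.00)(75.00) + (3900.00)(15.00) + (784.00)(39.33) = 359337.33 in³
X̄ = 423750.67 / 8284.00 = 51.15 in
Ȳ = 359337.33 / 8284.00 = 43.38 in

X̄ = 51.15 in, Ȳ = 43.38 in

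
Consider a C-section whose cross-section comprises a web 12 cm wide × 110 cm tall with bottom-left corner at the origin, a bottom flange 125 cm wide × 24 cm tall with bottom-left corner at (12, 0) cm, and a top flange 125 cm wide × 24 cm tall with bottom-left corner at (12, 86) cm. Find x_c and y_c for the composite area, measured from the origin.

web: A = 12 × 110 = 1320.00, centroid at (6.00, 55.00).
bottom flange: A = 125 × 24 = 3000.00, centroid at (74.50, 12.00).
top flange: A = 125 × 24 = 3000.00, centroid at (74.50, 98.00).
ΣA = 7320.00 cm², ΣAx_c = 454920.00 cm³, ΣAy_c = 402600.00 cm³.
x_c = 454920.00/7320.00 = 62.15 cm; y_c = 402600.00/7320.00 = 55.00 cm.

x_c = 62.15 cm, y_c = 55.00 cm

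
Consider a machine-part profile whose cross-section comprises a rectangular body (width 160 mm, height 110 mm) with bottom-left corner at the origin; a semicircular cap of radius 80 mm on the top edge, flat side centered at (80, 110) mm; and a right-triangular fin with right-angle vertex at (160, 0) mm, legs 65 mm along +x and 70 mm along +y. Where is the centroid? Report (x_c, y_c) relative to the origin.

x_c = 87.73 mm, y_c = 82.47 mm

Part | A | x̄ᵢ | ȳᵢ | A·x̄ᵢ | A·ȳᵢ
rectangular body | 17600.00 | 80.00 | 55.00 | 1408000.00 | 968000.00
semicircular top | 10053.10 | 80.00 | 143.95 | 804247.72 | 1447173.95
triangular fin | 2275.00 | 181.67 | 23.33 | 413291.67 | 53083.33
Σ | 29928.10 |  |  | 2625539.39 | 2468257.28
x_c = 2625539.39 / 29928.10 = 87.73 mm
y_c = 2468257.28 / 29928.10 = 82.47 mm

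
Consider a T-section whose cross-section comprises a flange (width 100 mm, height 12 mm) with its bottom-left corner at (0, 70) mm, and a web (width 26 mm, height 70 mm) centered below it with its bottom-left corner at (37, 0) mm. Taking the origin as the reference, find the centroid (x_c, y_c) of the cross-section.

x_c = 50.00 mm, y_c = 51.29 mm

web: A = 26 × 70 = 1820.00, centroid at (50.00, 35.00).
flange: A = 100 × 12 = 1200.00, centroid at (50.00, 76.00).
ΣA = 3020.00 mm², ΣAx_c = 151000.00 mm³, ΣAy_c = 154900.00 mm³.
x_c = 151000.00/3020.00 = 50.00 mm; y_c = 154900.00/3020.00 = 51.29 mm.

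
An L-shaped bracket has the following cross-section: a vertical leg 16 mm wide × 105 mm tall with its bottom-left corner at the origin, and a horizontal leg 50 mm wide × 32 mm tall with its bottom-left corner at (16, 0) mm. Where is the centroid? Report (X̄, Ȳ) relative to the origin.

vertical leg: A = 16 × 105 = 1680.00, centroid at (8.00, 52.50).
horizontal leg: A = 50 × 32 = 1600.00, centroid at (41.00, 16.00).
ΣA = 3280.00 mm²
ΣAX̄ = (1680.00)(8.00) + (1600.00)(41.00) = 79040.00 mm³
ΣAȲ = (1680.00)(52.50) + (1600.00)(16.00) = 113800.00 mm³
X̄ = 79040.00 / 3280.00 = 24.10 mm
Ȳ = 113800.00 / 3280.00 = 34.70 mm

X̄ = 24.10 mm, Ȳ = 34.70 mm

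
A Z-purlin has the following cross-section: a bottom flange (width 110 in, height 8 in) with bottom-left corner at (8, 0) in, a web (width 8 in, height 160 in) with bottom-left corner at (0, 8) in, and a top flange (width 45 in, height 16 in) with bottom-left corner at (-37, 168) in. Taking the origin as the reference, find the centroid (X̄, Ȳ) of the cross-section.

Part | A | x̄ᵢ | ȳᵢ | A·x̄ᵢ | A·ȳᵢ
bottom flange | 880.00 | 63.00 | 4.00 | 55440.00 | 3520.00
web | 1280.00 | 4.00 | 88.00 | 5120.00 | 112640.00
top flange | 720.00 | -14.50 | 176.00 | -10440.00 | 126720.00
Σ | 2880.00 |  |  | 50120.00 | 242880.00
X̄ = 50120.00 / 2880.00 = 17.40 in
Ȳ = 242880.00 / 2880.00 = 84.33 in

X̄ = 17.40 in, Ȳ = 84.33 in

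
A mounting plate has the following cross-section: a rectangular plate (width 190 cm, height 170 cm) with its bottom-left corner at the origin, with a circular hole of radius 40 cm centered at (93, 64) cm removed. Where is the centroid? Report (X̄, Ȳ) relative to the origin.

X̄ = 95.37 cm, Ȳ = 88.87 cm

Part | A | x̄ᵢ | ȳᵢ | A·x̄ᵢ | A·ȳᵢ
plate | 32300.00 | 95.00 | 85.00 | 3068500.00 | 2745500.00
hole | -5026.55 | 93.00 | 64.00 | -467468.99 | -321699.09
Σ | 27273.45 |  |  | 2601031.01 | 2423800.91
X̄ = 2601031.01 / 27273.45 = 95.37 cm
Ȳ = 2423800.91 / 27273.45 = 88.87 cm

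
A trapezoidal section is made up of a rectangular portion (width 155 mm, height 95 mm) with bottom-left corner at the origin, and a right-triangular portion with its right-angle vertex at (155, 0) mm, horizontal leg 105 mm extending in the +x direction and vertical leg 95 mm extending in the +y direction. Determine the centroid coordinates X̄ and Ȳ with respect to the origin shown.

X̄ = 105.96 mm, Ȳ = 43.49 mm

rectangular portion: A = 155 × 95 = 14725.00, centroid at (77.50, 47.50).
triangular portion: A = ½·105·95 = 4987.50, centroid at (190.00, 31.67).
ΣA = 19712.50 mm², ΣAX̄ = 2088812.50 mm³, ΣAȲ = 857375.00 mm³.
X̄ = 2088812.50/19712.50 = 105.96 mm; Ȳ = 857375.00/19712.50 = 43.49 mm.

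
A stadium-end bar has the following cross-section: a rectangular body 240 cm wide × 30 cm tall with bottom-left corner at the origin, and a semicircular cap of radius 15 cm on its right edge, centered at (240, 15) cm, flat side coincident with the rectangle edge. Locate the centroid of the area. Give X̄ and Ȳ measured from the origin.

X̄ = 125.91 cm, Ȳ = 15.00 cm

Part | A | x̄ᵢ | ȳᵢ | A·x̄ᵢ | A·ȳᵢ
rectangular body | 7200.00 | 120.00 | 15.00 | 864000.00 | 108000.00
semicircular end | 353.43 | 246.37 | 15.00 | 87073.00 | 5301.44
Σ | 7553.43 |  |  | 951073.00 | 113301.44
X̄ = 951073.00 / 7553.43 = 125.91 cm
Ȳ = 113301.44 / 7553.43 = 15.00 cm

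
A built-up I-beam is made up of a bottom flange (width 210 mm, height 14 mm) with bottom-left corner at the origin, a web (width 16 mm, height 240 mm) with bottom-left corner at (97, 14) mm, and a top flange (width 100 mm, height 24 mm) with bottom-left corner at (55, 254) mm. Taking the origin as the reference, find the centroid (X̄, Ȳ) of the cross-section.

bottom flange: A = 210 × 14 = 2940.00, centroid at (105.00, 7.00).
web: A = 16 × 240 = 3840.00, centroid at (105.00, 134.00).
top flange: A = 100 × 24 = 2400.00, centroid at (105.00, 266.00).
ΣA = 9180.00 mm²
ΣAX̄ = (2940.00)(105.00) + (3840.00)(105.00) + (2400.00)(105.00) = 963900.00 mm³
ΣAȲ = (2940.00)(7.00) + (3840.00)(134.00) + (2400.00)(266.00) = 1173540.00 mm³
X̄ = 963900.00 / 9180.00 = 105.00 mm
Ȳ = 1173540.00 / 9180.00 = 127.84 mm

X̄ = 105.00 mm, Ȳ = 127.84 mm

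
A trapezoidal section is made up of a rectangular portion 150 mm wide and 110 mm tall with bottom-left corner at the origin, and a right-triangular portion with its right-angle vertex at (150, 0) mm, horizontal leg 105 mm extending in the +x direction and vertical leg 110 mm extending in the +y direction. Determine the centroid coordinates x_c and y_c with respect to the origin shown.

x_c = 103.52 mm, y_c = 50.25 mm

rectangular portion: A = 150 × 110 = 16500.00, centroid at (75.00, 55.00).
triangular portion: A = ½·105·110 = 5775.00, centroid at (185.00, 36.67).
ΣA = 22275.00 mm², ΣAx_c = 2305875.00 mm³, ΣAy_c = 1119250.00 mm³.
x_c = 2305875.00/22275.00 = 103.52 mm; y_c = 1119250.00/22275.00 = 50.25 mm.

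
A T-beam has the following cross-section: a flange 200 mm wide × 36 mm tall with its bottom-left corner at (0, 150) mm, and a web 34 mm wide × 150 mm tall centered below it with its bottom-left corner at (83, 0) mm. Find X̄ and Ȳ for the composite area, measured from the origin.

X̄ = 100.00 mm, Ȳ = 129.44 mm

Part | A | x̄ᵢ | ȳᵢ | A·x̄ᵢ | A·ȳᵢ
web | 5100.00 | 100.00 | 75.00 | 510000.00 | 382500.00
flange | 7200.00 | 100.00 | 168.00 | 720000.00 | 1209600.00
Σ | 12300.00 |  |  | 1230000.00 | 1592100.00
X̄ = 1230000.00 / 12300.00 = 100.00 mm
Ȳ = 1592100.00 / 12300.00 = 129.44 mm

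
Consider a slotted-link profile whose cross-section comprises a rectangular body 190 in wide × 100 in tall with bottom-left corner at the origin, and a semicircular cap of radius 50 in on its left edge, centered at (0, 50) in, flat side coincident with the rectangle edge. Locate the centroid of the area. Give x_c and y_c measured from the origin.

x_c = 75.09 in, y_c = 50.00 in

Part | A | x̄ᵢ | ȳᵢ | A·x̄ᵢ | A·ȳᵢ
rectangular body | 19000.00 | 95.00 | 50.00 | 1805000.00 | 950000.00
semicircular end | 3926.99 | -21.22 | 50.00 | -83333.33 | 196349.54
Σ | 22926.99 |  |  | 1721666.67 | 1146349.54
x_c = 1721666.67 / 22926.99 = 75.09 in
y_c = 1146349.54 / 22926.99 = 50.00 in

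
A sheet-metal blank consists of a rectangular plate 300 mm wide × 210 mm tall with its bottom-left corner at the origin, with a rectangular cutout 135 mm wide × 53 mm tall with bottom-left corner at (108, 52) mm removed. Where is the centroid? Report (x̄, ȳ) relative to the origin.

x̄ = 146.73 mm, ȳ = 108.40 mm

plate: A = 300 × 210 = 63000.00, centroid at (150.00, 105.00).
hole: A = −(135 × 53) = -7155.00, centroid at (175.50, 78.50).
ΣA = 55845.00 mm²
ΣAx̄ = (63000.00)(150.00) + (-7155.00)(175.50) = 8194297.50 mm³
ΣAȳ = (63000.00)(105.00) + (-7155.00)(78.50) = 6053332.50 mm³
x̄ = 8194297.50 / 55845.00 = 146.73 mm
ȳ = 6053332.50 / 55845.00 = 108.40 mm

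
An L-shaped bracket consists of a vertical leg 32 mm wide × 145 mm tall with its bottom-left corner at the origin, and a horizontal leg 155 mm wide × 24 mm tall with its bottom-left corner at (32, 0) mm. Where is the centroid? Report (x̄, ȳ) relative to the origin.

vertical leg: A = 32 × 145 = 4640.00, centroid at (16.00, 72.50).
horizontal leg: A = 155 × 24 = 3720.00, centroid at (109.50, 12.00).
ΣA = 8360.00 mm², ΣAx̄ = 481580.00 mm³, ΣAȳ = 381040.00 mm³.
x̄ = 481580.00/8360.00 = 57.61 mm; ȳ = 381040.00/8360.00 = 45.58 mm.

x̄ = 57.61 mm, ȳ = 45.58 mm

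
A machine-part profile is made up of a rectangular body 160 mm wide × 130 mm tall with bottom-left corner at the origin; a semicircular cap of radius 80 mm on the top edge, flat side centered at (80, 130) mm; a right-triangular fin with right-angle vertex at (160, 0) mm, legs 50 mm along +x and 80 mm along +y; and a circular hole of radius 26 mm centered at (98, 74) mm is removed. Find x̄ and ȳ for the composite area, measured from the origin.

rectangular body: A = 160 × 130 = 20800.00, centroid at (80.00, 65.00).
semicircular top: A = ½π·80² = 10053.10, centroid at (80.00, 163.95).
triangular fin: A = ½·50·80 = 2000.00, centroid at (176.67, 26.67).
hole: A = −π·26² = -2123.72, centroid at (98.00, 74.00).
ΣA = 30729.38 mm², ΣAx̄ = 2613456.82 mm³, ΣAȳ = 2896414.18 mm³.
x̄ = 2613456.82/30729.38 = 85.05 mm; ȳ = 2896414.18/30729.38 = 94.26 mm.

x̄ = 85.05 mm, ȳ = 94.26 mm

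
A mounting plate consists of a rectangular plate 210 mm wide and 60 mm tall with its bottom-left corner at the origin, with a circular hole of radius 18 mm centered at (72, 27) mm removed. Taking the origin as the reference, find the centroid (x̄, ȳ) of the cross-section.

plate: A = 210 × 60 = 12600.00, centroid at (105.00, 30.00).
hole: A = −π·18² = -1017.88, centroid at (72.00, 27.00).
ΣA = 11582.12 mm², ΣAx̄ = 1249712.93 mm³, ΣAȳ = 350517.35 mm³.
x̄ = 1249712.93/11582.12 = 107.90 mm; ȳ = 350517.35/11582.12 = 30.26 mm.

x̄ = 107.90 mm, ȳ = 30.26 mm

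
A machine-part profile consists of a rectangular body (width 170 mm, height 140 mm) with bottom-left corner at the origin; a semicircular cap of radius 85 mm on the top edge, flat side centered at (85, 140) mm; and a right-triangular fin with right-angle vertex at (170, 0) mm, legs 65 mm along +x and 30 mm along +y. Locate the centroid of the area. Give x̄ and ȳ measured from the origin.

x̄ = 87.88 mm, ȳ = 101.71 mm

Part | A | x̄ᵢ | ȳᵢ | A·x̄ᵢ | A·ȳᵢ
rectangular body | 23800.00 | 85.00 | 70.00 | 2023000.00 | 1666000.00
semicircular top | 11349.00 | 85.00 | 176.08 | 964665.29 | 1998277.15
triangular fin | 975.00 | 191.67 | 10.00 | 186875.00 | 9750.00
Σ | 36124.00 |  |  | 3174540.29 | 3674027.15
x̄ = 3174540.29 / 36124.00 = 87.88 mm
ȳ = 3674027.15 / 36124.00 = 101.71 mm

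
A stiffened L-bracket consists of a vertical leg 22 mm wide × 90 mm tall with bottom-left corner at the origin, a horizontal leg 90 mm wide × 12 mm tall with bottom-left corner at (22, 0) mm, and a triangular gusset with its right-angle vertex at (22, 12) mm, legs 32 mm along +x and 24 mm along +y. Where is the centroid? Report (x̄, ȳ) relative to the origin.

x̄ = 30.98 mm, ȳ = 29.98 mm

vertical leg: A = 22 × 90 = 1980.00, centroid at (11.00, 45.00).
horizontal leg: A = 90 × 12 = 1080.00, centroid at (67.00, 6.00).
gusset: A = ½·32·24 = 384.00, centroid at (32.67, 20.00).
ΣA = 3444.00 mm², ΣAx̄ = 106684.00 mm³, ΣAȳ = 103260.00 mm³.
x̄ = 106684.00/3444.00 = 30.98 mm; ȳ = 103260.00/3444.00 = 29.98 mm.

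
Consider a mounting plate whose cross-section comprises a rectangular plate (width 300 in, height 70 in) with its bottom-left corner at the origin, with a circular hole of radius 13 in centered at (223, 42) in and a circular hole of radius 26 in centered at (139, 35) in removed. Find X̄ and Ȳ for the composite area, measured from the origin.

plate: A = 300 × 70 = 21000.00, centroid at (150.00, 35.00).
hole 1: A = −π·13² = -530.93, centroid at (223.00, 42.00).
hole 2: A = −π·26² = -2123.72, centroid at (139.00, 35.00).
ΣA = 18345.35 in²
ΣAX̄ = (21000.00)(150.00) + (-530.93)(223.00) + (-2123.72)(139.00) = 2736406.19 in³
ΣAȲ = (21000.00)(35.00) + (-530.93)(42.00) + (-2123.72)(35.00) = 638370.89 in³
X̄ = 2736406.19 / 18345.35 = 149.16 in
Ȳ = 638370.89 / 18345.35 = 34.80 in

X̄ = 149.16 in, Ȳ = 34.80 in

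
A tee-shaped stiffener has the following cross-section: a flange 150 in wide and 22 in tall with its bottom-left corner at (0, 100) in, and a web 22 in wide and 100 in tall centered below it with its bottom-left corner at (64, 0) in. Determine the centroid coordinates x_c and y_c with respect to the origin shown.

web: A = 22 × 100 = 2200.00, centroid at (75.00, 50.00).
flange: A = 150 × 22 = 3300.00, centroid at (75.00, 111.00).
ΣA = 5500.00 in²
ΣAx_c = (2200.00)(75.00) + (3300.00)(75.00) = 412500.00 in³
ΣAy_c = (2200.00)(50.00) + (3300.00)(111.00) = 476300.00 in³
x_c = 412500.00 / 5500.00 = 75.00 in
y_c = 476300.00 / 5500.00 = 86.60 in

x_c = 75.00 in, y_c = 86.60 in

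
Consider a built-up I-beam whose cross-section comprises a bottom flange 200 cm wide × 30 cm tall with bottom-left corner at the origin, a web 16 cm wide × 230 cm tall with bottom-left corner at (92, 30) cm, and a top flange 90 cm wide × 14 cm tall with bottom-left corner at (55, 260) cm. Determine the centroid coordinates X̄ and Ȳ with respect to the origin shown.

Part | A | x̄ᵢ | ȳᵢ | A·x̄ᵢ | A·ȳᵢ
bottom flange | 6000.00 | 100.00 | 15.00 | 600000.00 | 90000.00
web | 3680.00 | 100.00 | 145.00 | 368000.00 | 533600.00
top flange | 1260.00 | 100.00 | 267.00 | 126000.00 | 336420.00
Σ | 10940.00 |  |  | 1094000.00 | 960020.00
X̄ = 1094000.00 / 10940.00 = 100.00 cm
Ȳ = 960020.00 / 10940.00 = 87.75 cm

X̄ = 100.00 cm, Ȳ = 87.75 cm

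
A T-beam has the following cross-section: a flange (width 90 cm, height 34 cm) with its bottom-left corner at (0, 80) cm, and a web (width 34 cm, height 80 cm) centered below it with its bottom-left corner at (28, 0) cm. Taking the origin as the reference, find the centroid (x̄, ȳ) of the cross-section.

x̄ = 45.00 cm, ȳ = 70.18 cm

web: A = 34 × 80 = 2720.00, centroid at (45.00, 40.00).
flange: A = 90 × 34 = 3060.00, centroid at (45.00, 97.00).
ΣA = 5780.00 cm², ΣAx̄ = 260100.00 cm³, ΣAȳ = 405620.00 cm³.
x̄ = 260100.00/5780.00 = 45.00 cm; ȳ = 405620.00/5780.00 = 70.18 cm.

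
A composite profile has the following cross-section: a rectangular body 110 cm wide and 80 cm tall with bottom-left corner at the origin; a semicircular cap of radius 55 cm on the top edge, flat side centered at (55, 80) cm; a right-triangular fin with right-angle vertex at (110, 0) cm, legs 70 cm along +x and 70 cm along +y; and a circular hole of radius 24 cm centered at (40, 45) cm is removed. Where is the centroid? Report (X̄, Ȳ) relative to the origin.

X̄ = 70.44 cm, Ȳ = 57.69 cm

rectangular body: A = 110 × 80 = 8800.00, centroid at (55.00, 40.00).
semicircular top: A = ½π·55² = 4751.66, centroid at (55.00, 103.34).
triangular fin: A = ½·70·70 = 2450.00, centroid at (133.33, 23.33).
hole: A = −π·24² = -1809.56, centroid at (40.00, 45.00).
ΣA = 14192.10 cm², ΣAX̄ = 999625.61 cm³, ΣAȲ = 818785.96 cm³.
X̄ = 999625.61/14192.10 = 70.44 cm; Ȳ = 818785.96/14192.10 = 57.69 cm.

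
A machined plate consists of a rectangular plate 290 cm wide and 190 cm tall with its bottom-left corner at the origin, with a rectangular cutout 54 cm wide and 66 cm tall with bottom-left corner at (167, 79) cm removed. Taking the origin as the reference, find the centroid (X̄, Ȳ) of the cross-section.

plate: A = 290 × 190 = 55100.00, centroid at (145.00, 95.00).
hole: A = −(54 × 66) = -3564.00, centroid at (194.00, 112.00).
ΣA = 51536.00 cm², ΣAX̄ = 7298084.00 cm³, ΣAȲ = 4835332.00 cm³.
X̄ = 7298084.00/51536.00 = 141.61 cm; Ȳ = 4835332.00/51536.00 = 93.82 cm.

X̄ = 141.61 cm, Ȳ = 93.82 cm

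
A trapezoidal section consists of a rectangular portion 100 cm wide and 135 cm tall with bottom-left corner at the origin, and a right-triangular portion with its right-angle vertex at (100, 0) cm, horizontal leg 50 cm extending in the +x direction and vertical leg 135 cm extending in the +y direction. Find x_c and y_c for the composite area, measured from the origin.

x_c = 63.33 cm, y_c = 63.00 cm

Part | A | x̄ᵢ | ȳᵢ | A·x̄ᵢ | A·ȳᵢ
rectangular portion | 13500.00 | 50.00 | 67.50 | 675000.00 | 911250.00
triangular portion | 3375.00 | 116.67 | 45.00 | 393750.00 | 151875.00
Σ | 16875.00 |  |  | 1068750.00 | 1063125.00
x_c = 1068750.00 / 16875.00 = 63.33 cm
y_c = 1063125.00 / 16875.00 = 63.00 cm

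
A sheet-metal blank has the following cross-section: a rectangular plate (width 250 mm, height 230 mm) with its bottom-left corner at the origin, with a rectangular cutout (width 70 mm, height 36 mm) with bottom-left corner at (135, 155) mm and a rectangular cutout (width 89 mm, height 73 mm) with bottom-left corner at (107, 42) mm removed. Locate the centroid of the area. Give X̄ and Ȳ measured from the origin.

X̄ = 119.11 mm, Ȳ = 116.88 mm

plate: A = 250 × 230 = 57500.00, centroid at (125.00, 115.00).
hole 1: A = −(70 × 36) = -2520.00, centroid at (170.00, 173.00).
hole 2: A = −(89 × 73) = -6497.00, centroid at (151.50, 78.50).
ΣA = 48483.00 mm²
ΣAX̄ = (57500.00)(125.00) + (-2520.00)(170.00) + (-6497.00)(151.50) = 5774804.50 mm³
ΣAȲ = (57500.00)(115.00) + (-2520.00)(173.00) + (-6497.00)(78.50) = 5666525.50 mm³
X̄ = 5774804.50 / 48483.00 = 119.11 mm
Ȳ = 5666525.50 / 48483.00 = 116.88 mm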